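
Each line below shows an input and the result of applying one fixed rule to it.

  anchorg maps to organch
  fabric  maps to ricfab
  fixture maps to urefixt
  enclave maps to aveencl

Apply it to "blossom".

The transformation: move the last 3 characters to the front (rotate right by 3).
"blossom" → "somblos".

somblos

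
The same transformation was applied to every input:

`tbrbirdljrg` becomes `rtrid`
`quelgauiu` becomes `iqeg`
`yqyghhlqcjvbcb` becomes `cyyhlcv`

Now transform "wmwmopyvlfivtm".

twwoyli

In each case the input is transformed by: move the last 3 characters to the front (rotate right by 3), then keep every other character starting from the second (positions 2nd, 4th, 6th, ...).
Applying both steps to "wmwmopyvlfivtm": "vtmwmwmopyvlfi", then "twwoyli".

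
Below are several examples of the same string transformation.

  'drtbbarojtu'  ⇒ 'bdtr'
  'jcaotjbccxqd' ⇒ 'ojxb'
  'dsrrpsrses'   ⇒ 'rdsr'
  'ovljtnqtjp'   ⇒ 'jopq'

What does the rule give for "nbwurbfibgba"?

The pattern: keep one character in every 3, starting at position 1 (positions 1st, 4th, 7th, ...), then swap each adjacent pair of characters (1↔2, 3↔4, ...).
Applying both steps to "nbwurbfibgba": "nufg", then "ungf".
(Check on "jcaotjbccxqd": → "jobx" → "ojxb" ✓)

ungf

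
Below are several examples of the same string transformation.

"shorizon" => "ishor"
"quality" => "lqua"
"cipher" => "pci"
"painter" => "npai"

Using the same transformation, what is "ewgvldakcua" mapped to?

The transformation: delete the last 3 characters, then move the last character to the front.
"ewgvldakcua" → "ewgvldak" → "kewgvlda".

kewgvlda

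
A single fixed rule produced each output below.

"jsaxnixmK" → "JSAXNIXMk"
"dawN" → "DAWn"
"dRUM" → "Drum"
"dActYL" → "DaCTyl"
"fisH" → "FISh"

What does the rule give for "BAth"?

baTH

In each case the input is transformed by: flip the case of every letter.
So "BAth" becomes "baTH".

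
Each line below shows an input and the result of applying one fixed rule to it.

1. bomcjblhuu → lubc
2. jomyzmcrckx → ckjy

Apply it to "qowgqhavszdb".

The transformation: keep one character in every 3, starting at position 1 (positions 1st, 4th, 7th, ...), then swap the front and back halves of the string.
Applying both steps to "qowgqhavszdb": "qgaz", then "azqg".

azqg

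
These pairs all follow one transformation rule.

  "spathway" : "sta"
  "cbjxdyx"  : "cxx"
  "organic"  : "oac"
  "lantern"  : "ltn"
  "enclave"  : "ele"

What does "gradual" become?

gdl

What's happening: keep one character in every 3, starting at position 1 (positions 1st, 4th, 7th, ...).
"gradual" → "gdl".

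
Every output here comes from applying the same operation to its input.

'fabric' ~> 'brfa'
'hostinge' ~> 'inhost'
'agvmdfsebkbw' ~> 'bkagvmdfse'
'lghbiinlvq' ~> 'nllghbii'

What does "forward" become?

wafor

In each case the input is transformed by: delete the last 2 characters, then move the last 2 characters to the front (rotate right by 2).
"forward" → "forwa" → "wafor".
(Check on "fabric": → "fabr" → "brfa" ✓)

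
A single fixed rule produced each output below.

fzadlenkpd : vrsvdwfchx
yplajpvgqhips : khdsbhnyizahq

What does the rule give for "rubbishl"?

dmttakzj

The transformation: swap the first and last characters, then shift every letter 8 places backward in the alphabet (wrapping around).
"rubbishl" → "lubbishr" → "dmttakzj".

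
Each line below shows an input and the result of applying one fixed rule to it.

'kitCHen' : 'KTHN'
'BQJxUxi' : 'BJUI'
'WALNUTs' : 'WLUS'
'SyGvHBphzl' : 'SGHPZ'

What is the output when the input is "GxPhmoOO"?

GPMO

In each case the input is transformed by: keep every other character starting from the first (positions 1st, 3rd, 5th, ...), then convert every letter to uppercase.
For "GxPhmoOO", step one produces "GPmO"; step two turns that into "GPMO".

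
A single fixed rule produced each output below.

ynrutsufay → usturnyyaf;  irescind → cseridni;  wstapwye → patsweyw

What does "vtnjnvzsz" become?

The rule is to reverse the string, then move the first 3 characters to the end (rotate left by 3).
On "vtnjnvzsz": the first step gives "zszvnjntv", and the second then gives "vnjntvzsz".

vnjntvzsz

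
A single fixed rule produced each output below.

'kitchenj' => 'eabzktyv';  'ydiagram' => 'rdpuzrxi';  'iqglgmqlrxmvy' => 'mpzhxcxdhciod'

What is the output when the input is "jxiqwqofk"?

The transformation: move the last 2 characters to the front (rotate right by 2), then shift every letter 9 places backward in the alphabet (wrapping around).
On "jxiqwqofk": the first step gives "fkjxiqwqo", and the second then gives "wbaozhnhf".

wbaozhnhf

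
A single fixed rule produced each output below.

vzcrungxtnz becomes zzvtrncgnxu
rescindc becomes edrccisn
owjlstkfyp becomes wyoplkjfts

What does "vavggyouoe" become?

The transformation: swap each adjacent pair of characters (1↔2, 3↔4, ...), then take characters alternately from the front and the back (1st, last, 2nd, 2nd-last, ...).
For "vavggyouoe" the result is "aovegovuyg".

aovegovuyg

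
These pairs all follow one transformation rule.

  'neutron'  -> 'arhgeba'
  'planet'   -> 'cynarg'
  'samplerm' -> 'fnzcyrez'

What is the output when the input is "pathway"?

cngujnl

The pattern: shift every letter 13 places forward in the alphabet (wrapping around) — i.e. ROT13.
Doing the same to "pathway": "cngujnl".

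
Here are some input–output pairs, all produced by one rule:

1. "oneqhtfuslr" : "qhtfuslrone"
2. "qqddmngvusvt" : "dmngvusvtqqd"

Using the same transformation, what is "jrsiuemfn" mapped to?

iuemfnjrs

Rule — move the first 3 characters to the end (rotate left by 3).
For "jrsiuemfn" the result is "iuemfnjrs".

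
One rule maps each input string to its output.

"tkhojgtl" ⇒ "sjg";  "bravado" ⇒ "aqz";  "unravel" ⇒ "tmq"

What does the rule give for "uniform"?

What's happening: shift every letter 1 place backward in the alphabet (wrapping around), then keep only the first 3 characters.
For "uniform", step one produces "tmhenql"; step two turns that into "tmh".

tmh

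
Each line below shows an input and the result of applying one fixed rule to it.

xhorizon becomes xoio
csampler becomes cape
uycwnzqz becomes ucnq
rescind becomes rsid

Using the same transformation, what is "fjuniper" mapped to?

fuie

The transformation: keep every other character starting from the first (positions 1st, 3rd, 5th, ...).
On "fjuniper" that produces "fuie".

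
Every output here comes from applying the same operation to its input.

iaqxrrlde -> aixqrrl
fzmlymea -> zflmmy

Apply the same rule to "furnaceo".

In each case the input is transformed by: delete the last 2 characters, then swap each adjacent pair of characters (1↔2, 3↔4, ...).
Working it through for "furnaceo": intermediate "furnac", final "ufnrca".
(Check on "iaqxrrlde": → "iaqxrrl" → "aixqrrl" ✓)

ufnrca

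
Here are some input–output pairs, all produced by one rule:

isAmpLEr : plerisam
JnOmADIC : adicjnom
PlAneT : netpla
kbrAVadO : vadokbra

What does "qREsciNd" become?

The pattern: swap the front and back halves of the string, then convert every letter to lowercase.
Applying that to "qREsciNd" gives "cindqres".

cindqres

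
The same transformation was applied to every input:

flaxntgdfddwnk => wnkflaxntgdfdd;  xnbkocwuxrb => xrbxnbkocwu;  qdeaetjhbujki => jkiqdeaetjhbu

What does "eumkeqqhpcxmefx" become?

efxeumkeqqhpcxm

The pattern: move the last 3 characters to the front (rotate right by 3).
Applying that to "eumkeqqhpcxmefx" gives "efxeumkeqqhpcxm".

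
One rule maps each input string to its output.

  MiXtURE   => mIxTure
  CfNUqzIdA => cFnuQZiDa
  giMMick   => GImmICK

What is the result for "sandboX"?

SANDBOx

What's happening: flip the case of every letter.
"sandboX" → "SANDBOx".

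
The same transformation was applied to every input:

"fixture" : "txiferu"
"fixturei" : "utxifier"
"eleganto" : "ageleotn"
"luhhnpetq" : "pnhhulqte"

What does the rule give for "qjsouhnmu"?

huosjqumn

The transformation: reverse the string, then move the first 3 characters to the end (rotate left by 3).
Working it through for "qjsouhnmu": intermediate "umnhuosjq", final "huosjqumn".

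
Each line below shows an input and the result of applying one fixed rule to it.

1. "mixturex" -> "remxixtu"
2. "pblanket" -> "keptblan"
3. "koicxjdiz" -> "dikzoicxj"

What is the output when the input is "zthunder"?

dezrthun

The rule is to swap the first and last characters, then move the last 3 characters to the front (rotate right by 3).
Doing the same to "zthunder": "dezrthun".
(Check on "koicxjdiz": → "zoicxjdik" → "dikzoicxj" ✓)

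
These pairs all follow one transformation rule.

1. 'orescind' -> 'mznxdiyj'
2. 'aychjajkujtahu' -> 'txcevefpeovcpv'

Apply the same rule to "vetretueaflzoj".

zomzopzvagujeq

The rule is to shift every letter 5 places backward in the alphabet (wrapping around), then move the first character to the end.
Applying both steps to "vetretueaflzoj": "qzomzopzvaguje", then "zomzopzvagujeq".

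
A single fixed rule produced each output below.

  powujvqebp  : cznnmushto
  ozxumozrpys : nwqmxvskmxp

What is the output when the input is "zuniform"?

mpkxslgd

Rule — move the last 3 characters to the front (rotate right by 3), then shift every letter 2 places backward in the alphabet (wrapping around).
Starting from "zuniform": after the first operation, "ormzunif"; after the second, "mpkxslgd".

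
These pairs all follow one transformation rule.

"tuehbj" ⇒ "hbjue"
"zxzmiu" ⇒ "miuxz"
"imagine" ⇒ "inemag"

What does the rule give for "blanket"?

Looking at the pairs, the operation is to delete the first character, then move the last 3 characters to the front (rotate right by 3).
Starting from "blanket": after the first operation, "lanket"; after the second, "ketlan".

ketlan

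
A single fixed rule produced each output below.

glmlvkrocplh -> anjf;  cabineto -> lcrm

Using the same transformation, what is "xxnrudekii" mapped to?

cigg

Each output is the input with this applied: shift every letter 2 places backward in the alphabet (wrapping around), then keep only the last 4 characters.
For "xxnrudekii", step one produces "vvlpsbcigg"; step two turns that into "cigg".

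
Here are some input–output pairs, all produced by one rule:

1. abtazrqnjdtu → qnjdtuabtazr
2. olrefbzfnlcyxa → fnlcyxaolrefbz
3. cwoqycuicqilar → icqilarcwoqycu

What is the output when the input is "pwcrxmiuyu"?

The transformation: swap the front and back halves of the string.
"pwcrxmiuyu" → "miuyupwcrx".

miuyupwcrx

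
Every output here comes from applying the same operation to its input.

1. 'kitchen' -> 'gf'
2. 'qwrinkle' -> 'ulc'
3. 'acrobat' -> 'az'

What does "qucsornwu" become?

smu

Looking at the pairs, the operation is to keep one character in every 3, starting at position 2 (positions 2nd, 5th, 8th, ...), then shift every letter 2 places backward in the alphabet (wrapping around).
On "qucsornwu": the first step gives "uow", and the second then gives "smu".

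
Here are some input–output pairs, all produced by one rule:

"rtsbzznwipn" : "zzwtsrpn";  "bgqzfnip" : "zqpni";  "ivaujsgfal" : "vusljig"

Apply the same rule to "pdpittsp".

Each output is the input with this applied: sort the characters into reverse alphabetical order, then delete the last 3 characters.
On "pdpittsp" that produces "ttspp".

ttspp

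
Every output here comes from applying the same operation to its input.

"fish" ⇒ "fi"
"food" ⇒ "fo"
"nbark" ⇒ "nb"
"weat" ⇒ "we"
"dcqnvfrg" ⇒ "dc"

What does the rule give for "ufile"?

uf

The pattern: keep only the first 2 characters.
"ufile" → "uf".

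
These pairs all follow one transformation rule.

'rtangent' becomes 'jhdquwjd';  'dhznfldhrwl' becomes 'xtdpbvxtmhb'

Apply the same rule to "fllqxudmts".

bvgbknctij

The transformation: swap each adjacent pair of characters (1↔2, 3↔4, ...), then shift every letter 10 places backward in the alphabet (wrapping around).
"fllqxudmts" → "lfqluxmdst" → "bvgbknctij".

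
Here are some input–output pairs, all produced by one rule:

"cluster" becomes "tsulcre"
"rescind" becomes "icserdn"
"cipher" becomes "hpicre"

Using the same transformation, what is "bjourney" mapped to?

nruojbye

Looking at the pairs, the operation is to move the last 2 characters to the front (rotate right by 2), then reverse the string.
For "bjourney" the result is "nruojbye".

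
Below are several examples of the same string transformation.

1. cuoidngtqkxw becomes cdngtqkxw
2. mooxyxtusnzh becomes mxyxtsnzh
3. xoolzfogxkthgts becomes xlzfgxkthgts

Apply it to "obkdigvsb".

bkdgvsb

The pattern: remove every vowel.
On "obkdigvsb" that produces "bkdgvsb".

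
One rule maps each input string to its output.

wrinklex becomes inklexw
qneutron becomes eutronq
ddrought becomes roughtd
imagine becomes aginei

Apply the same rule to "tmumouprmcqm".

umouprmcqmt

The pattern: move the first 2 characters to the end (rotate left by 2), then delete the last character.
Doing the same to "tmumouprmcqm": "umouprmcqmt".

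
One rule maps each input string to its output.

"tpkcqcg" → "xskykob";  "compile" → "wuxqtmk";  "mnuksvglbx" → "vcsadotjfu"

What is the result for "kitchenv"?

The transformation: shift every letter 8 places forward in the alphabet (wrapping around), then move the first character to the end.
"kitchenv" → "sqbkpmvd" → "qbkpmvds".

qbkpmvds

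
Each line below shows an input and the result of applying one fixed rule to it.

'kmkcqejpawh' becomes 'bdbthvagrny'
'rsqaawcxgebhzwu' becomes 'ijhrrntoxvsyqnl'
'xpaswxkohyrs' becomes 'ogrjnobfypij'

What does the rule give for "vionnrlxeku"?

mzfeeicovbl

What's happening: shift every letter 9 places backward in the alphabet (wrapping around).
"vionnrlxeku" → "mzfeeicovbl".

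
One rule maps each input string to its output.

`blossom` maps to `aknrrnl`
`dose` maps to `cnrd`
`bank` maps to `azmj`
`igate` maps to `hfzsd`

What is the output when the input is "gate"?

fzsd

What's happening: shift every letter 1 place backward in the alphabet (wrapping around).
So "gate" becomes "fzsd".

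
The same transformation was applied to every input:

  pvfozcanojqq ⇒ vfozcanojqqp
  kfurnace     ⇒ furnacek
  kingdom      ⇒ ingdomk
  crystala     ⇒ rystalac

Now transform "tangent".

angentt

The rule is to move the first character to the end.
"tangent" → "angentt".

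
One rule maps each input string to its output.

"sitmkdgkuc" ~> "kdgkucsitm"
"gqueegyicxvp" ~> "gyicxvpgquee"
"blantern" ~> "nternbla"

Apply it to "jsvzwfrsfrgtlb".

rsfrgtlbjsvzwf

Looking at the pairs, the operation is to swap the front and back halves of the string, then move the last character to the front.
"jsvzwfrsfrgtlb" → "sfrgtlbjsvzwfr" → "rsfrgtlbjsvzwf".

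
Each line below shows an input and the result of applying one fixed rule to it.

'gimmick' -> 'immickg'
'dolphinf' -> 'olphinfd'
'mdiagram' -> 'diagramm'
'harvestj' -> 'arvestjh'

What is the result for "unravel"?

nravelu

The rule is to move the first character to the end.
For "unravel" the result is "nravelu".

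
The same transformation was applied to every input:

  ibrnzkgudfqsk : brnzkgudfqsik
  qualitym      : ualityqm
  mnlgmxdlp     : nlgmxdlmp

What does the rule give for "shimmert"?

himmerst

The pattern: swap the first and last characters, then move the first character to the end.
"shimmert" → "thimmers" → "himmerst".
(Check on "ibrnzkgudfqsk": → "kbrnzkgudfqsi" → "brnzkgudfqsik" ✓)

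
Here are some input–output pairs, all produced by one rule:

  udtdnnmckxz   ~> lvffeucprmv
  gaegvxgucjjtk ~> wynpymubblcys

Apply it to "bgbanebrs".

The rule is to shift every letter 8 places backward in the alphabet (wrapping around), then move the first 2 characters to the end (rotate left by 2).
Starting from "bgbanebrs": after the first operation, "tytsfwtjk"; after the second, "tsfwtjkty".

tsfwtjkty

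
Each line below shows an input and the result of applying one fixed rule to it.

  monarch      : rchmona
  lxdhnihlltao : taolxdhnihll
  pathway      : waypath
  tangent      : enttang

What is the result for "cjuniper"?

Rule — move the last 3 characters to the front (rotate right by 3).
For "cjuniper" the result is "percjuni".

percjuni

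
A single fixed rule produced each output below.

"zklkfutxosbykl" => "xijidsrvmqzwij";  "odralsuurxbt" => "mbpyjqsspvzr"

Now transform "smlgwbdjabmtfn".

What's happening: shift every letter 2 places backward in the alphabet (wrapping around).
So "smlgwbdjabmtfn" becomes "qkjeuzbhyzkrdl".

qkjeuzbhyzkrdl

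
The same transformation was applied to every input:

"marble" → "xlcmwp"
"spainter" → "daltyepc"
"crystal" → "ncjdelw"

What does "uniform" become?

fytqzcx

The transformation: shift every letter 11 places forward in the alphabet (wrapping around).
Applying that to "uniform" gives "fytqzcx".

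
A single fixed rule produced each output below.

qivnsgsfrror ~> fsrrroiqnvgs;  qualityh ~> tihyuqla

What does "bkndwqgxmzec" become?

The pattern: swap each adjacent pair of characters (1↔2, 3↔4, ...), then swap the front and back halves of the string.
"bkndwqgxmzec" → "kbdnqwxgzmce" → "xgzmcekbdnqw".

xgzmcekbdnqw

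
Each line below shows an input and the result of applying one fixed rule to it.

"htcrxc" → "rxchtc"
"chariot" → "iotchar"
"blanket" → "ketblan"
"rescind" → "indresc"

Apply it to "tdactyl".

Looking at the pairs, the operation is to move the last 3 characters to the front (rotate right by 3).
So "tdactyl" becomes "tyltdac".

tyltdac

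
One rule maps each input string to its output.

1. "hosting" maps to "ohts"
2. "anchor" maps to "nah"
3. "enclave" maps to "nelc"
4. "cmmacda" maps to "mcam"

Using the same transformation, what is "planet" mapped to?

In each case the input is transformed by: swap each adjacent pair of characters (1↔2, 3↔4, ...), then delete the last 3 characters.
On "planet": the first step gives "lpnate", and the second then gives "lpn".

lpn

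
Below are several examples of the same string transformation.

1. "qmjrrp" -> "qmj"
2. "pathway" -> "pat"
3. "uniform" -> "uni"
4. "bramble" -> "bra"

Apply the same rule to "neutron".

neu

The rule is to keep only the first 3 characters.
Applying that to "neutron" gives "neu".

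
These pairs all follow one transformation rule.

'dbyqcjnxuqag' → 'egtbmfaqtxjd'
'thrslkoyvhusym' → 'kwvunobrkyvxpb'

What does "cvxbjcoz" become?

The rule is to swap each adjacent pair of characters (1↔2, 3↔4, ...), then shift every letter 3 places forward in the alphabet (wrapping around).
Working it through for "cvxbjcoz": intermediate "vcbxcjzo", final "yfeafmcr".
(Check on "thrslkoyvhusym": → "htsrklyohvsumy" → "kwvunobrkyvxpb" ✓)

yfeafmcr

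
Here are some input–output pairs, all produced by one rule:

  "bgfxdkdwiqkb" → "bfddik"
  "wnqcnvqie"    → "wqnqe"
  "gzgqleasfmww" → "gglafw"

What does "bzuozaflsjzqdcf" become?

buzfszdf

Each output is the input with this applied: keep every other character starting from the first (positions 1st, 3rd, 5th, ...).
Applying that to "bzuozaflsjzqdcf" gives "buzfszdf".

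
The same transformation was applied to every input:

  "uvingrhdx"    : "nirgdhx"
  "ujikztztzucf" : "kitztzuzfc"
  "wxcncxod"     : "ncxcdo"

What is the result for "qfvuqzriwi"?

uvzqiriw

The transformation: delete the first 2 characters, then swap each adjacent pair of characters (1↔2, 3↔4, ...).
Applying both steps to "qfvuqzriwi": "vuqzriwi", then "uvzqiriw".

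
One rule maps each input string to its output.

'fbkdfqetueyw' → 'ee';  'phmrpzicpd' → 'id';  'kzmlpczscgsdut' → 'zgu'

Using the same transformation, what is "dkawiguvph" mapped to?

uh

The pattern: keep one character in every 3, starting at position 1 (positions 1st, 4th, 7th, ...), then delete the first 2 characters.
Starting from "dkawiguvph": after the first operation, "dwuh"; after the second, "uh".
(Check on "kzmlpczscgsdut": → "klzgu" → "zgu" ✓)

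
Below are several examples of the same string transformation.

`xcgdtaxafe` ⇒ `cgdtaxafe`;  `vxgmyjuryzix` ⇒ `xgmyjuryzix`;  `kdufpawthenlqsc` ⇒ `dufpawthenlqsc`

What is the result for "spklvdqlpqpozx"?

pklvdqlpqpozx

The pattern: delete the first character.
On "spklvdqlpqpozx" that produces "pklvdqlpqpozx".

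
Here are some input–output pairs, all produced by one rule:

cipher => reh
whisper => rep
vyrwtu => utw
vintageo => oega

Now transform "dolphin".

Each output is the input with this applied: take characters alternately from the front and the back (1st, last, 2nd, 2nd-last, ...), then keep every other character starting from the second (positions 2nd, 4th, 6th, ...).
Applying both steps to "dolphin": "dnoilhp", then "nih".

nih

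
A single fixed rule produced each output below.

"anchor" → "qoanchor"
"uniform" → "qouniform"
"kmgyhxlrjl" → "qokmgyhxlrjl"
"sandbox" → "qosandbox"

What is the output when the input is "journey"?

qojourney

What's happening: prepend "qo".
"journey" → "qojourney".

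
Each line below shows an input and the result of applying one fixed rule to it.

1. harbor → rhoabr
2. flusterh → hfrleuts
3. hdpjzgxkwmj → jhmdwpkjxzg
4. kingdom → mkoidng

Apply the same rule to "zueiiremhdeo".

The rule is to reverse the string, then take characters alternately from the front and the back (1st, last, 2nd, 2nd-last, ...).
"zueiiremhdeo" → "oedhmeriieuz" → "ozeudehimier".
(Check on "kingdom": → "modgnik" → "mkoidng" ✓)

ozeudehimier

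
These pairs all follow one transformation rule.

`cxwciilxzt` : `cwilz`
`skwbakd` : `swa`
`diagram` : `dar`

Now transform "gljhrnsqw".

gjrs

Each output is the input with this applied: move the last character to the front, then keep every other character starting from the second (positions 2nd, 4th, 6th, ...).
Starting from "gljhrnsqw": after the first operation, "wgljhrnsq"; after the second, "gjrs".
(Check on "skwbakd": → "dskwbak" → "swa" ✓)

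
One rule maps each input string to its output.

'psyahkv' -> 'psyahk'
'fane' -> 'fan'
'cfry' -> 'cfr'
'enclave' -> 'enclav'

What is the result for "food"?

foo

Each output is the input with this applied: delete the last character.
So "food" becomes "foo".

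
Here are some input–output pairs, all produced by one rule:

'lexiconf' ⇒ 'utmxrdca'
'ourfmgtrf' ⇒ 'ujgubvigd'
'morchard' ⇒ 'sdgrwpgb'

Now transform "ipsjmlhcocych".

The pattern: shift every letter 11 places backward in the alphabet (wrapping around), then swap the first and last characters.
Starting from "ipsjmlhcocych": after the first operation, "xehybawrdrnrw"; after the second, "wehybawrdrnrx".

wehybawrdrnrx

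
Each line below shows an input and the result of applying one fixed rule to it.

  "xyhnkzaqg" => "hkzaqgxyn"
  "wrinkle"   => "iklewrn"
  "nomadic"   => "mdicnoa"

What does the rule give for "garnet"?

The pattern: move the first 3 characters to the end (rotate left by 3), then swap the first and last characters.
Doing the same to "garnet": "retgan".

retgan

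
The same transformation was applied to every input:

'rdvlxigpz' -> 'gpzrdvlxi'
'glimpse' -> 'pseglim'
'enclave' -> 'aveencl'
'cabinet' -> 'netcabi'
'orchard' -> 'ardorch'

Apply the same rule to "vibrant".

The pattern: move the last 3 characters to the front (rotate right by 3).
"vibrant" → "antvibr".

antvibr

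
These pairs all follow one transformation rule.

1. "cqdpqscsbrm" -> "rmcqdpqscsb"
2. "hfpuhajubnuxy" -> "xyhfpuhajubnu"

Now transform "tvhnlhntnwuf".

The pattern: move the last 2 characters to the front (rotate right by 2).
"tvhnlhntnwuf" → "uftvhnlhntnw".

uftvhnlhntnw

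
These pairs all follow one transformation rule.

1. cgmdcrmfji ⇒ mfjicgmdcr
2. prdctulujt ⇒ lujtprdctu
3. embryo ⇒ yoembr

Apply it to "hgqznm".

The rule is to swap the front and back halves of the string, then move the first character to the end.
"hgqznm" → "znmhgq" → "nmhgqz".

nmhgqz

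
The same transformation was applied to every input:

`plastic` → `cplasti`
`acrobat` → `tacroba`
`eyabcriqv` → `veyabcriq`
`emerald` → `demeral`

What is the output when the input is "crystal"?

What's happening: move the last character to the front.
On "crystal" that produces "lcrysta".

lcrysta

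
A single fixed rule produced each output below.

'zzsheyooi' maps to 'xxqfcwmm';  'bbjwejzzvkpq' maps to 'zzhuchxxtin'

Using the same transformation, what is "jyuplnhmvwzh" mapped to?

hwsnjlfktux

In each case the input is transformed by: delete the last character, then shift every letter 2 places backward in the alphabet (wrapping around).
For "jyuplnhmvwzh", step one produces "jyuplnhmvwz"; step two turns that into "hwsnjlfktux".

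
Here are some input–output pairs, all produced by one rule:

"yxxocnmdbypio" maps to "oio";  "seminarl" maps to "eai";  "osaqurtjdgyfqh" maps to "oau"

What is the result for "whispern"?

ie

The rule is to take characters alternately from the front and the back (1st, last, 2nd, 2nd-last, ...), then keep only the vowels.
"whispern" → "wnhriesp" → "ie".
(Check on "yxxocnmdbypio": → "yoxixpoycbndm" → "oio" ✓)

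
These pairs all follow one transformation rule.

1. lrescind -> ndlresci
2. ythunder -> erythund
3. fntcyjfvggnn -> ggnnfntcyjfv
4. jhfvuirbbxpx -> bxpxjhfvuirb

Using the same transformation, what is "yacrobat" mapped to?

What's happening: swap the front and back halves of the string, then move the first 2 characters to the end (rotate left by 2).
"yacrobat" → "obatyacr" → "atyacrob".

atyacrob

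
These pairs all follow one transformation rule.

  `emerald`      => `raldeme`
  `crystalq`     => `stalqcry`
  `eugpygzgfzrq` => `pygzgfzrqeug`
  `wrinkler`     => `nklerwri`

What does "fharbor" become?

rborfha

In each case the input is transformed by: move the first 3 characters to the end (rotate left by 3).
"fharbor" → "rborfha".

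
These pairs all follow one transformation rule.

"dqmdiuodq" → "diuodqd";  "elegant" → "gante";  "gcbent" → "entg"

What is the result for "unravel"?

avelu

Looking at the pairs, the operation is to move the first character to the end, then delete the first 2 characters.
Starting from "unravel": after the first operation, "nravelu"; after the second, "avelu".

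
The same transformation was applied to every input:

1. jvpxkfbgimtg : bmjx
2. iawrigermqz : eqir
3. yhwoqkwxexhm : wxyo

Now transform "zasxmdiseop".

iozx

In each case the input is transformed by: keep one character in every 3, starting at position 1 (positions 1st, 4th, 7th, ...), then move the last 2 characters to the front (rotate right by 2).
So "zasxmdiseop" becomes "iozx".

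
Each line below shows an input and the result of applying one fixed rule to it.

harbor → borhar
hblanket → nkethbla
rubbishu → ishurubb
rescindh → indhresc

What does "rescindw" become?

indwresc

Each output is the input with this applied: swap the front and back halves of the string.
So "rescindw" becomes "indwresc".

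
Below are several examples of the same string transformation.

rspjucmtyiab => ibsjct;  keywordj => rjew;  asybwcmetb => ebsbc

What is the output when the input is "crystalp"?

What's happening: keep every other character starting from the second (positions 2nd, 4th, 6th, ...), then move the last 2 characters to the front (rotate right by 2).
Doing the same to "crystalp": "aprs".

aprs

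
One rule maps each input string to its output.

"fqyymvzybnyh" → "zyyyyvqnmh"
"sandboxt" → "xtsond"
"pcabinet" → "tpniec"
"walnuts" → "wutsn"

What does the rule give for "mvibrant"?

vtrnmi

The rule is to sort the characters into reverse alphabetical order, then delete the last 2 characters.
For "mvibrant", step one produces "vtrnmiba"; step two turns that into "vtrnmi".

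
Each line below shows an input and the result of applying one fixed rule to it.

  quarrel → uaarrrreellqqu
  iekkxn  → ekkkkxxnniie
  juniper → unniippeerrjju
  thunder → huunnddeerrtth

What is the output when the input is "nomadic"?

ommaaddiiccnno

The rule is to double every character, then move the first 3 characters to the end (rotate left by 3).
On "nomadic": the first step gives "nnoommaaddiicc", and the second then gives "ommaaddiiccnno".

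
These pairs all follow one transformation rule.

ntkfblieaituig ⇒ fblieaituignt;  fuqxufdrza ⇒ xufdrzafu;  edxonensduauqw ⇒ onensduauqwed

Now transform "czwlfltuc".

Rule — move the first 2 characters to the end (rotate left by 2), then delete the first character.
Starting from "czwlfltuc": after the first operation, "wlfltuccz"; after the second, "lfltuccz".

lfltuccz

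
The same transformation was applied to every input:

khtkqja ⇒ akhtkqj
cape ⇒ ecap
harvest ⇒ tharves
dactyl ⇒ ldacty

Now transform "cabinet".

Looking at the pairs, the operation is to move the last character to the front.
"cabinet" → "tcabine".

tcabine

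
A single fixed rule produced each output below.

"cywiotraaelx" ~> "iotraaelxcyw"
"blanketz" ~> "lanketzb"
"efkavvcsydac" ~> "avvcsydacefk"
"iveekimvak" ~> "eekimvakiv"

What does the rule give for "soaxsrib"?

Each output is the input with this applied: swap the front and back halves of the string, then move the last 3 characters to the front (rotate right by 3).
For "soaxsrib" the result is "oaxsribs".

oaxsribs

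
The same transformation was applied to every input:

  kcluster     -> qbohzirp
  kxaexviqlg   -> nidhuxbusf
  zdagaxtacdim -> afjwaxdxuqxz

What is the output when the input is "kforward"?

In each case the input is transformed by: shift every letter 3 places backward in the alphabet (wrapping around), then move the last 3 characters to the front (rotate right by 3).
Starting from "kforward": after the first operation, "hclotxoa"; after the second, "xoahclot".

xoahclot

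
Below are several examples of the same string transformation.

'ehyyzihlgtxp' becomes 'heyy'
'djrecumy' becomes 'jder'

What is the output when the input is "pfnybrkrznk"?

The pattern: swap each adjacent pair of characters (1↔2, 3↔4, ...), then keep only the first 4 characters.
"pfnybrkrznk" → "fpynrbrknzk" → "fpyn".

fpyn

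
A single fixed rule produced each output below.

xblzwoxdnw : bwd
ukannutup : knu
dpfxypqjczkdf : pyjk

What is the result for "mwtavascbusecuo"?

wvcsu

Looking at the pairs, the operation is to keep one character in every 3, starting at position 2 (positions 2nd, 5th, 8th, ...).
Doing the same to "mwtavascbusecuo": "wvcsu".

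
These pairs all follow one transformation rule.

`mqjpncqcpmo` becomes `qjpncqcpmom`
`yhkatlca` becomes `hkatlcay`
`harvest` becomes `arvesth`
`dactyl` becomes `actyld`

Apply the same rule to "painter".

ainterp

The transformation: move the first character to the end.
On "painter" that produces "ainterp".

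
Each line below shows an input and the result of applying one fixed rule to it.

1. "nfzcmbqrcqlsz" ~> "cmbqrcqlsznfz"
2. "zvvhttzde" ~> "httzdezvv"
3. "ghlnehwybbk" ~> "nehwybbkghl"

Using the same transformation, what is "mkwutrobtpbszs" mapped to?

utrobtpbszsmkw

In each case the input is transformed by: move the first 3 characters to the end (rotate left by 3).
So "mkwutrobtpbszs" becomes "utrobtpbszsmkw".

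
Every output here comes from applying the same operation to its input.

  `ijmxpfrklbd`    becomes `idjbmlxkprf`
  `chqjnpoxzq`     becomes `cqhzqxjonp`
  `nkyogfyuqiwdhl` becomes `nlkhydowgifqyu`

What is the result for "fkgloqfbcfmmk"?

Rule — take characters alternately from the front and the back (1st, last, 2nd, 2nd-last, ...).
On "fkgloqfbcfmmk" that produces "fkkmgmlfocqbf".

fkkmgmlfocqbf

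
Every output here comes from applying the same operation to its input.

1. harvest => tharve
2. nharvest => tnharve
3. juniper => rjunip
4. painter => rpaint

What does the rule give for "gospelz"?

Looking at the pairs, the operation is to move the last character to the front, then delete the last character.
"gospelz" → "zgospel" → "zgospe".

zgospe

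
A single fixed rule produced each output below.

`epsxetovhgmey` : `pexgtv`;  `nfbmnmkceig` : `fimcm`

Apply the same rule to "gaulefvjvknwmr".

arlwfkj

Looking at the pairs, the operation is to keep every other character starting from the second (positions 2nd, 4th, 6th, ...), then take characters alternately from the front and the back (1st, last, 2nd, 2nd-last, ...).
"gaulefvjvknwmr" → "alfjkwr" → "arlwfkj".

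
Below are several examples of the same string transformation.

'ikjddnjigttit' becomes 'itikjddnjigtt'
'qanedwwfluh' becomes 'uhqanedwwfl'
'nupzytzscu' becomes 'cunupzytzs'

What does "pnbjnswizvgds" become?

dspnbjnswizvg

The transformation: move the last 2 characters to the front (rotate right by 2).
So "pnbjnswizvgds" becomes "dspnbjnswizvg".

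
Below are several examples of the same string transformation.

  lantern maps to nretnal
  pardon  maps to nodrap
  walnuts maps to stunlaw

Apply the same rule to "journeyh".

hyenruoj

Looking at the pairs, the operation is to reverse the string.
For "journeyh" the result is "hyenruoj".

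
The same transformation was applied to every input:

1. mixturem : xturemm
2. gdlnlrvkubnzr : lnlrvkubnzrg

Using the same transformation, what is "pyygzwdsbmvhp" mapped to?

ygzwdsbmvhpp

The rule is to move the first 2 characters to the end (rotate left by 2), then delete the last character.
Applying both steps to "pyygzwdsbmvhp": "ygzwdsbmvhppy", then "ygzwdsbmvhpp".
(Check on "gdlnlrvkubnzr": → "lnlrvkubnzrgd" → "lnlrvkubnzrg" ✓)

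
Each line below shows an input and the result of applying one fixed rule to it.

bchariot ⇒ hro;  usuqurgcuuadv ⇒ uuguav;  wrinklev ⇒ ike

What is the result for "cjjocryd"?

Rule — delete the first character, then keep every other character starting from the second (positions 2nd, 4th, 6th, ...).
For "cjjocryd", step one produces "jjocryd"; step two turns that into "jcy".

jcy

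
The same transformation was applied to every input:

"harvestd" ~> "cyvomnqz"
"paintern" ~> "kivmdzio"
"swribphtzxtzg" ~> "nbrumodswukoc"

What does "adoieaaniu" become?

vpydjidvzv

Each output is the input with this applied: shift every letter 5 places backward in the alphabet (wrapping around), then take characters alternately from the front and the back (1st, last, 2nd, 2nd-last, ...).
Starting from "adoieaaniu": after the first operation, "vyjdzvvidp"; after the second, "vpydjidvzv".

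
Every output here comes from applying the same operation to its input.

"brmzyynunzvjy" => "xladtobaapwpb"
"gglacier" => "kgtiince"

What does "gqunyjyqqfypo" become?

arqiswpalassh

In each case the input is transformed by: move the last 3 characters to the front (rotate right by 3), then shift every letter 2 places forward in the alphabet (wrapping around).
Applying both steps to "gqunyjyqqfypo": "ypogqunyjyqqf", then "arqiswpalassh".
(Check on "gglacier": → "iergglac" → "kgtiince" ✓)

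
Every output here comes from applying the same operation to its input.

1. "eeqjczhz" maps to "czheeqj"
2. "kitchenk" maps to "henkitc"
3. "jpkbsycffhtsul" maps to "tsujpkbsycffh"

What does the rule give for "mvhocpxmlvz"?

The pattern: delete the last character, then move the last 3 characters to the front (rotate right by 3).
Applying that to "mvhocpxmlvz" gives "mlvmvhocpx".

mlvmvhocpx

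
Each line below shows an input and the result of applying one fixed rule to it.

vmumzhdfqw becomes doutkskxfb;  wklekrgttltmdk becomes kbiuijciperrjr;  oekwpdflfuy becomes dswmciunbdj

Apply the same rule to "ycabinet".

Each output is the input with this applied: move the last 3 characters to the front (rotate right by 3), then shift every letter 2 places backward in the alphabet (wrapping around).
Working it through for "ycabinet": intermediate "netycabi", final "lcrwayzg".

lcrwayzg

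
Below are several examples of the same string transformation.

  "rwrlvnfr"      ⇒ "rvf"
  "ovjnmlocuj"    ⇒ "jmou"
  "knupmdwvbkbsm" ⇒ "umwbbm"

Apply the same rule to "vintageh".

nae

The rule is to keep every other character starting from the first (positions 1st, 3rd, 5th, ...), then delete the first character.
For "vintageh", step one produces "vnae"; step two turns that into "nae".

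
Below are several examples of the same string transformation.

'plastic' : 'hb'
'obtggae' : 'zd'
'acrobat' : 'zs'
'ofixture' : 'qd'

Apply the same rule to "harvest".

rs

The pattern: shift every letter 1 place backward in the alphabet (wrapping around), then keep only the last 2 characters.
Starting from "harvest": after the first operation, "gzqudrs"; after the second, "rs".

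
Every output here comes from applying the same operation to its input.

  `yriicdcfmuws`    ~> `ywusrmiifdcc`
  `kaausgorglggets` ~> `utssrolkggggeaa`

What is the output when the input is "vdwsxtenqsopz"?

zxwvtssqponed

The rule is to sort the characters into reverse alphabetical order.
"vdwsxtenqsopz" → "zxwvtssqponed".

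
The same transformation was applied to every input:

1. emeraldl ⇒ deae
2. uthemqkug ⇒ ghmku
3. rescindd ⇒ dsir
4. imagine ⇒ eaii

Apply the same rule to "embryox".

xbye

Rule — keep every other character starting from the first (positions 1st, 3rd, 5th, ...), then swap the first and last characters.
For "embryox", step one produces "ebyx"; step two turns that into "xbye".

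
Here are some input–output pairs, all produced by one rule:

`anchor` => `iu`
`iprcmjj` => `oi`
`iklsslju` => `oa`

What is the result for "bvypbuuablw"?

eaa

The pattern: shift every letter 6 places forward in the alphabet (wrapping around), then keep only the vowels.
Working it through for "bvypbuuablw": intermediate "hbevhaaghrc", final "eaa".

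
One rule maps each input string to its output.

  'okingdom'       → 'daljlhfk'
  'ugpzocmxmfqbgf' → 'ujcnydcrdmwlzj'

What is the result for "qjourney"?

The pattern: shift every letter 3 places backward in the alphabet (wrapping around), then swap the front and back halves of the string.
Working it through for "qjourney": intermediate "nglrokbv", final "okbvnglr".
(Check on "ugpzocmxmfqbgf": → "rdmwlzjujcnydc" → "ujcnydcrdmwlzj" ✓)

okbvnglr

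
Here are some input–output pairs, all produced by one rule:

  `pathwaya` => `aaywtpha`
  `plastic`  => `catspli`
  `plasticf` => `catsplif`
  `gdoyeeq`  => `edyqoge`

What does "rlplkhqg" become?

Rule — sort the characters into reverse alphabetical order, then move the last 2 characters to the front (rotate right by 2).
Starting from "rlplkhqg": after the first operation, "rqpllkhg"; after the second, "hgrqpllk".

hgrqpllk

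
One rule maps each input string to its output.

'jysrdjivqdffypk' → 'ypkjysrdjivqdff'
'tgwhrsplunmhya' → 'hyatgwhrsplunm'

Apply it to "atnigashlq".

hlqatnigas

The pattern: move the last 3 characters to the front (rotate right by 3).
For "atnigashlq" the result is "hlqatnigas".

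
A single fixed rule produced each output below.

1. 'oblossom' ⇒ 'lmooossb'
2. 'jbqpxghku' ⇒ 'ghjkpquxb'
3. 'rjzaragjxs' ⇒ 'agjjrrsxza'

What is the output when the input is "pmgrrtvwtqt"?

Looking at the pairs, the operation is to sort the characters into alphabetical order, then move the first character to the end.
Starting from "pmgrrtvwtqt": after the first operation, "gmpqrrtttvw"; after the second, "mpqrrtttvwg".

mpqrrtttvwg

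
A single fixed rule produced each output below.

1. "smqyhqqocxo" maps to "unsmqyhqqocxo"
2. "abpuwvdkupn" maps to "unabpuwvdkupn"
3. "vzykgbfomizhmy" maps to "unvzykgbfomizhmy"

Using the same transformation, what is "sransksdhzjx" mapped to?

The rule is to prepend "un".
"sransksdhzjx" → "unsransksdhzjx".

unsransksdhzjx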